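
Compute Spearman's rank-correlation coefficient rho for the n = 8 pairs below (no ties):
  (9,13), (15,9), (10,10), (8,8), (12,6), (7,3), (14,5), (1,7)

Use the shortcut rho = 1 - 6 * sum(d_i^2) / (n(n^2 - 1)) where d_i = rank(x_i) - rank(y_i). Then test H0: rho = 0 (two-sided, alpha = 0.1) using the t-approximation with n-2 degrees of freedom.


Step 1: Rank x and y separately (midranks; no ties here).
rank(x): 9->4, 15->8, 10->5, 8->3, 12->6, 7->2, 14->7, 1->1
rank(y): 13->8, 9->6, 10->7, 8->5, 6->3, 3->1, 5->2, 7->4
Step 2: d_i = R_x(i) - R_y(i); compute d_i^2.
  (4-8)^2=16, (8-6)^2=4, (5-7)^2=4, (3-5)^2=4, (6-3)^2=9, (2-1)^2=1, (7-2)^2=25, (1-4)^2=9
sum(d^2) = 72.
Step 3: rho = 1 - 6*72 / (8*(8^2 - 1)) = 1 - 432/504 = 0.142857.
Step 4: Under H0, t = rho * sqrt((n-2)/(1-rho^2)) = 0.3536 ~ t(6).
Step 5: Two-sided p-value from the t-distribution with 6 df = 0.735765.
Step 6: alpha = 0.1. fail to reject H0.

rho = 0.1429, p = 0.735765, fail to reject H0 at alpha = 0.1.


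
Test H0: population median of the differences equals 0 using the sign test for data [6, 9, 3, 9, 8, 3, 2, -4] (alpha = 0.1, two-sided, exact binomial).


Step 1: Discard zero differences. Original n = 8; n_eff = number of nonzero differences = 8.
Nonzero differences (with sign): +6, +9, +3, +9, +8, +3, +2, -4
Step 2: Count signs: positive = 7, negative = 1.
Step 3: Under H0: P(positive) = 0.5, so the number of positives S ~ Bin(8, 0.5).
Step 4: Two-sided exact p-value = sum of Bin(8,0.5) probabilities at or below the observed probability = 0.070312.
Step 5: alpha = 0.1. reject H0.

n_eff = 8, pos = 7, neg = 1, p = 0.070312, reject H0.


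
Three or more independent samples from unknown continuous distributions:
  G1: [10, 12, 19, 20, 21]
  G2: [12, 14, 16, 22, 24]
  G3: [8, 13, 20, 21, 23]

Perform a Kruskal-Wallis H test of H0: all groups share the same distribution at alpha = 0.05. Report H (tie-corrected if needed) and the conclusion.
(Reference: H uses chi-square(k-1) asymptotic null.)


Step 1: Combine all N = 15 observations and assign midranks.
sorted (value, group, rank): (8,G3,1), (10,G1,2), (12,G1,3.5), (12,G2,3.5), (13,G3,5), (14,G2,6), (16,G2,7), (19,G1,8), (20,G1,9.5), (20,G3,9.5), (21,G1,11.5), (21,G3,11.5), (22,G2,13), (23,G3,14), (24,G2,15)
Step 2: Sum ranks within each group.
R_1 = 34.5 (n_1 = 5)
R_2 = 44.5 (n_2 = 5)
R_3 = 41 (n_3 = 5)
Step 3: H = 12/(N(N+1)) * sum(R_i^2/n_i) - 3(N+1)
     = 12/(15*16) * (34.5^2/5 + 44.5^2/5 + 41^2/5) - 3*16
     = 0.050000 * 970.3 - 48
     = 0.515000.
Step 4: Ties present; correction factor C = 1 - 18/(15^3 - 15) = 0.994643. Corrected H = 0.515000 / 0.994643 = 0.517774.
Step 5: Under H0, H ~ chi^2(2); p-value = 0.771910.
Step 6: alpha = 0.05. fail to reject H0.

H = 0.5178, df = 2, p = 0.771910, fail to reject H0.


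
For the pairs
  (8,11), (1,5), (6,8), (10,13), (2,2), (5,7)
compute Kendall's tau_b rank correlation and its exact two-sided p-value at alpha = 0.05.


Step 1: Enumerate the 15 unordered pairs (i,j) with i<j and classify each by sign(x_j-x_i) * sign(y_j-y_i).
  (1,2):dx=-7,dy=-6->C; (1,3):dx=-2,dy=-3->C; (1,4):dx=+2,dy=+2->C; (1,5):dx=-6,dy=-9->C
  (1,6):dx=-3,dy=-4->C; (2,3):dx=+5,dy=+3->C; (2,4):dx=+9,dy=+8->C; (2,5):dx=+1,dy=-3->D
  (2,6):dx=+4,dy=+2->C; (3,4):dx=+4,dy=+5->C; (3,5):dx=-4,dy=-6->C; (3,6):dx=-1,dy=-1->C
  (4,5):dx=-8,dy=-11->C; (4,6):dx=-5,dy=-6->C; (5,6):dx=+3,dy=+5->C
Step 2: C = 14, D = 1, total pairs = 15.
Step 3: tau = (C - D)/(n(n-1)/2) = (14 - 1)/15 = 0.866667.
Step 4: Exact two-sided p-value (enumerate n! = 720 permutations of y under H0): p = 0.016667.
Step 5: alpha = 0.05. reject H0.

tau_b = 0.8667 (C=14, D=1), p = 0.016667, reject H0.


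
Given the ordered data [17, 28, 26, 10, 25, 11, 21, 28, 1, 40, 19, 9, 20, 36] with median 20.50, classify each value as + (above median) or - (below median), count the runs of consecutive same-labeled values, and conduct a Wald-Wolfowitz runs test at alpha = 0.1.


Step 1: Compute median = 20.50; label A = above, B = below.
Labels in order: BAABABAABABBBA  (n_A = 7, n_B = 7)
Step 2: Count runs R = 10.
Step 3: Under H0 (random ordering), E[R] = 2*n_A*n_B/(n_A+n_B) + 1 = 2*7*7/14 + 1 = 8.0000.
        Var[R] = 2*n_A*n_B*(2*n_A*n_B - n_A - n_B) / ((n_A+n_B)^2 * (n_A+n_B-1)) = 8232/2548 = 3.2308.
        SD[R] = 1.7974.
Step 4: Continuity-corrected z = (R - 0.5 - E[R]) / SD[R] = (10 - 0.5 - 8.0000) / 1.7974 = 0.8345.
Step 5: Two-sided p-value via normal approximation = 2*(1 - Phi(|z|)) = 0.403986.
Step 6: alpha = 0.1. fail to reject H0.

R = 10, z = 0.8345, p = 0.403986, fail to reject H0.


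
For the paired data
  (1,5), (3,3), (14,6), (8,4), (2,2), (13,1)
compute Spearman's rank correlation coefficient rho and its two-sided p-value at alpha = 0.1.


Step 1: Rank x and y separately (midranks; no ties here).
rank(x): 1->1, 3->3, 14->6, 8->4, 2->2, 13->5
rank(y): 5->5, 3->3, 6->6, 4->4, 2->2, 1->1
Step 2: d_i = R_x(i) - R_y(i); compute d_i^2.
  (1-5)^2=16, (3-3)^2=0, (6-6)^2=0, (4-4)^2=0, (2-2)^2=0, (5-1)^2=16
sum(d^2) = 32.
Step 3: rho = 1 - 6*32 / (6*(6^2 - 1)) = 1 - 192/210 = 0.085714.
Step 4: Under H0, t = rho * sqrt((n-2)/(1-rho^2)) = 0.1721 ~ t(4).
Step 5: Two-sided p-value from the t-distribution with 4 df = 0.871743.
Step 6: alpha = 0.1. fail to reject H0.

rho = 0.0857, p = 0.871743, fail to reject H0 at alpha = 0.1.


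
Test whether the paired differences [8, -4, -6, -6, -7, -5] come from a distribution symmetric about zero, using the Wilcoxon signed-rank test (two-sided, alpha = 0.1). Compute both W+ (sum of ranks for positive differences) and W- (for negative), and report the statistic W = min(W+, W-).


Step 1: Drop any zero differences (none here) and take |d_i|.
|d| = [8, 4, 6, 6, 7, 5]
Step 2: Midrank |d_i| (ties get averaged ranks).
ranks: |8|->6, |4|->1, |6|->3.5, |6|->3.5, |7|->5, |5|->2
Step 3: Attach original signs; sum ranks with positive sign and with negative sign.
W+ = 6 = 6
W- = 1 + 3.5 + 3.5 + 5 + 2 = 15
(Check: W+ + W- = 21 should equal n(n+1)/2 = 21.)
Step 4: Test statistic W = min(W+, W-) = 6.
Step 5: Ties in |d|, so use the tie-corrected normal approximation.
        E[W] = n(n+1)/4 = 6*7/4 = 10.5.
        Tie groups: |d|=6 (t=2); sum(t^3 - t) = 6.
        Var[W] = n(n+1)(2n+1)/24 - sum(t^3-t)/48 = 546/24 - 6/48 = 22.625.
        z = (W - E[W]) / sqrt(Var[W]) = (6 - 10.5) / 4.7566 = -0.9461.
        Two-sided p = 2*Phi(z) = 0.344118.
Step 6: alpha = 0.1. fail to reject H0.

W+ = 6, W- = 15, W = min = 6, p = 0.344118, fail to reject H0.


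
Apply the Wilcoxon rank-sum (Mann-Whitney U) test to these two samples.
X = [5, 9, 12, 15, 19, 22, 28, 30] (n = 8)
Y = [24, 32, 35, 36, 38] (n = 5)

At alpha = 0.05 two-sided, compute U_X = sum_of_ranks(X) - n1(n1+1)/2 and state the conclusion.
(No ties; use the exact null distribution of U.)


Step 1: Combine and sort all 13 observations; assign midranks.
sorted (value, group): (5,X), (9,X), (12,X), (15,X), (19,X), (22,X), (24,Y), (28,X), (30,X), (32,Y), (35,Y), (36,Y), (38,Y)
ranks: 5->1, 9->2, 12->3, 15->4, 19->5, 22->6, 24->7, 28->8, 30->9, 32->10, 35->11, 36->12, 38->13
Step 2: Rank sum for X: R1 = 1 + 2 + 3 + 4 + 5 + 6 + 8 + 9 = 38.
Step 3: U_X = R1 - n1(n1+1)/2 = 38 - 8*9/2 = 38 - 36 = 2.
       U_Y = n1*n2 - U_X = 40 - 2 = 38.
Step 4: No ties, so the exact null distribution of U (based on enumerating the C(13,8) = 1287 equally likely rank assignments) gives the two-sided p-value.
Step 5: p-value = 0.006216; compare to alpha = 0.05. reject H0.

U_X = 2, p = 0.006216, reject H0 at alpha = 0.05.


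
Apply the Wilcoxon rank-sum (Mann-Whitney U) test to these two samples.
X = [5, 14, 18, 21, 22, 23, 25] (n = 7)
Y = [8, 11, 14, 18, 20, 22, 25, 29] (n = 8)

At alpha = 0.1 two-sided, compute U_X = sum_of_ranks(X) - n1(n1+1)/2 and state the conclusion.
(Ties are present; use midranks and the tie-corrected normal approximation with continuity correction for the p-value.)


Step 1: Combine and sort all 15 observations; assign midranks.
sorted (value, group): (5,X), (8,Y), (11,Y), (14,X), (14,Y), (18,X), (18,Y), (20,Y), (21,X), (22,X), (22,Y), (23,X), (25,X), (25,Y), (29,Y)
ranks: 5->1, 8->2, 11->3, 14->4.5, 14->4.5, 18->6.5, 18->6.5, 20->8, 21->9, 22->10.5, 22->10.5, 23->12, 25->13.5, 25->13.5, 29->15
Step 2: Rank sum for X: R1 = 1 + 4.5 + 6.5 + 9 + 10.5 + 12 + 13.5 = 57.
Step 3: U_X = R1 - n1(n1+1)/2 = 57 - 7*8/2 = 57 - 28 = 29.
       U_Y = n1*n2 - U_X = 56 - 29 = 27.
Step 4: Ties are present, so use the tie-corrected normal approximation (with continuity correction) for the p-value.
Step 5: p-value = 0.953692; compare to alpha = 0.1. fail to reject H0.

U_X = 29, p = 0.953692, fail to reject H0 at alpha = 0.1.


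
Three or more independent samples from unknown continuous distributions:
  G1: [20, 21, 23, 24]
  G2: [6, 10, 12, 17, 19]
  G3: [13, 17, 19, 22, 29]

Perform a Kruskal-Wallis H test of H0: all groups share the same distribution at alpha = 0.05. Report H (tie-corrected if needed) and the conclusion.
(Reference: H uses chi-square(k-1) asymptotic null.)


Step 1: Combine all N = 14 observations and assign midranks.
sorted (value, group, rank): (6,G2,1), (10,G2,2), (12,G2,3), (13,G3,4), (17,G2,5.5), (17,G3,5.5), (19,G2,7.5), (19,G3,7.5), (20,G1,9), (21,G1,10), (22,G3,11), (23,G1,12), (24,G1,13), (29,G3,14)
Step 2: Sum ranks within each group.
R_1 = 44 (n_1 = 4)
R_2 = 19 (n_2 = 5)
R_3 = 42 (n_3 = 5)
Step 3: H = 12/(N(N+1)) * sum(R_i^2/n_i) - 3(N+1)
     = 12/(14*15) * (44^2/4 + 19^2/5 + 42^2/5) - 3*15
     = 0.057143 * 909 - 45
     = 6.942857.
Step 4: Ties present; correction factor C = 1 - 12/(14^3 - 14) = 0.995604. Corrected H = 6.942857 / 0.995604 = 6.973510.
Step 5: Under H0, H ~ chi^2(2); p-value = 0.030600.
Step 6: alpha = 0.05. reject H0.

H = 6.9735, df = 2, p = 0.030600, reject H0.


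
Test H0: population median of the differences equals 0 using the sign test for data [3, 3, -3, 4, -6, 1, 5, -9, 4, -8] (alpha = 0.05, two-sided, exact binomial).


Step 1: Discard zero differences. Original n = 10; n_eff = number of nonzero differences = 10.
Nonzero differences (with sign): +3, +3, -3, +4, -6, +1, +5, -9, +4, -8
Step 2: Count signs: positive = 6, negative = 4.
Step 3: Under H0: P(positive) = 0.5, so the number of positives S ~ Bin(10, 0.5).
Step 4: Two-sided exact p-value = sum of Bin(10,0.5) probabilities at or below the observed probability = 0.753906.
Step 5: alpha = 0.05. fail to reject H0.

n_eff = 10, pos = 6, neg = 4, p = 0.753906, fail to reject H0.


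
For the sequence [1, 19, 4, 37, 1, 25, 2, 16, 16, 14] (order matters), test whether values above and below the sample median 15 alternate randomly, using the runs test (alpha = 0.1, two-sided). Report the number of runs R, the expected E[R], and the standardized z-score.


Step 1: Compute median = 15; label A = above, B = below.
Labels in order: BABABABAAB  (n_A = 5, n_B = 5)
Step 2: Count runs R = 9.
Step 3: Under H0 (random ordering), E[R] = 2*n_A*n_B/(n_A+n_B) + 1 = 2*5*5/10 + 1 = 6.0000.
        Var[R] = 2*n_A*n_B*(2*n_A*n_B - n_A - n_B) / ((n_A+n_B)^2 * (n_A+n_B-1)) = 2000/900 = 2.2222.
        SD[R] = 1.4907.
Step 4: Continuity-corrected z = (R - 0.5 - E[R]) / SD[R] = (9 - 0.5 - 6.0000) / 1.4907 = 1.6771.
Step 5: Two-sided p-value via normal approximation = 2*(1 - Phi(|z|)) = 0.093533.
Step 6: alpha = 0.1. reject H0.

R = 9, z = 1.6771, p = 0.093533, reject H0.


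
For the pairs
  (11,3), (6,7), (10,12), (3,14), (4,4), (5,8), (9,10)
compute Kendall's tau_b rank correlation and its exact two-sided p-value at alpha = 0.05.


Step 1: Enumerate the 21 unordered pairs (i,j) with i<j and classify each by sign(x_j-x_i) * sign(y_j-y_i).
  (1,2):dx=-5,dy=+4->D; (1,3):dx=-1,dy=+9->D; (1,4):dx=-8,dy=+11->D; (1,5):dx=-7,dy=+1->D
  (1,6):dx=-6,dy=+5->D; (1,7):dx=-2,dy=+7->D; (2,3):dx=+4,dy=+5->C; (2,4):dx=-3,dy=+7->D
  (2,5):dx=-2,dy=-3->C; (2,6):dx=-1,dy=+1->D; (2,7):dx=+3,dy=+3->C; (3,4):dx=-7,dy=+2->D
  (3,5):dx=-6,dy=-8->C; (3,6):dx=-5,dy=-4->C; (3,7):dx=-1,dy=-2->C; (4,5):dx=+1,dy=-10->D
  (4,6):dx=+2,dy=-6->D; (4,7):dx=+6,dy=-4->D; (5,6):dx=+1,dy=+4->C; (5,7):dx=+5,dy=+6->C
  (6,7):dx=+4,dy=+2->C
Step 2: C = 9, D = 12, total pairs = 21.
Step 3: tau = (C - D)/(n(n-1)/2) = (9 - 12)/21 = -0.142857.
Step 4: Exact two-sided p-value (enumerate n! = 5040 permutations of y under H0): p = 0.772619.
Step 5: alpha = 0.05. fail to reject H0.

tau_b = -0.1429 (C=9, D=12), p = 0.772619, fail to reject H0.


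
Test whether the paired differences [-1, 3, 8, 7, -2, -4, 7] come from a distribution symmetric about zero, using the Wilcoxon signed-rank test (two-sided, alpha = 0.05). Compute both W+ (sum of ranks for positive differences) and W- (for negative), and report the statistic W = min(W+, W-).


Step 1: Drop any zero differences (none here) and take |d_i|.
|d| = [1, 3, 8, 7, 2, 4, 7]
Step 2: Midrank |d_i| (ties get averaged ranks).
ranks: |1|->1, |3|->3, |8|->7, |7|->5.5, |2|->2, |4|->4, |7|->5.5
Step 3: Attach original signs; sum ranks with positive sign and with negative sign.
W+ = 3 + 7 + 5.5 + 5.5 = 21
W- = 1 + 2 + 4 = 7
(Check: W+ + W- = 28 should equal n(n+1)/2 = 28.)
Step 4: Test statistic W = min(W+, W-) = 7.
Step 5: Ties in |d|, so use the tie-corrected normal approximation.
        E[W] = n(n+1)/4 = 7*8/4 = 14.
        Tie groups: |d|=7 (t=2); sum(t^3 - t) = 6.
        Var[W] = n(n+1)(2n+1)/24 - sum(t^3-t)/48 = 840/24 - 6/48 = 34.875.
        z = (W - E[W]) / sqrt(Var[W]) = (7 - 14) / 5.9055 = -1.1853.
        Two-sided p = 2*Phi(z) = 0.235885.
Step 6: alpha = 0.05. fail to reject H0.

W+ = 21, W- = 7, W = min = 7, p = 0.235885, fail to reject H0.


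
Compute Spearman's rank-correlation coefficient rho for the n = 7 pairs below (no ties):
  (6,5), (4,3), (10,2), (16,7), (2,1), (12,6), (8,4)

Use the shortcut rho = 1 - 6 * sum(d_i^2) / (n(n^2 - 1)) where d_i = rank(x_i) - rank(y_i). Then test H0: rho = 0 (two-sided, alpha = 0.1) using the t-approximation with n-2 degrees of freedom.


Step 1: Rank x and y separately (midranks; no ties here).
rank(x): 6->3, 4->2, 10->5, 16->7, 2->1, 12->6, 8->4
rank(y): 5->5, 3->3, 2->2, 7->7, 1->1, 6->6, 4->4
Step 2: d_i = R_x(i) - R_y(i); compute d_i^2.
  (3-5)^2=4, (2-3)^2=1, (5-2)^2=9, (7-7)^2=0, (1-1)^2=0, (6-6)^2=0, (4-4)^2=0
sum(d^2) = 14.
Step 3: rho = 1 - 6*14 / (7*(7^2 - 1)) = 1 - 84/336 = 0.750000.
Step 4: Under H0, t = rho * sqrt((n-2)/(1-rho^2)) = 2.5355 ~ t(5).
Step 5: Two-sided p-value from the t-distribution with 5 df = 0.052181.
Step 6: alpha = 0.1. reject H0.

rho = 0.7500, p = 0.052181, reject H0 at alpha = 0.1.


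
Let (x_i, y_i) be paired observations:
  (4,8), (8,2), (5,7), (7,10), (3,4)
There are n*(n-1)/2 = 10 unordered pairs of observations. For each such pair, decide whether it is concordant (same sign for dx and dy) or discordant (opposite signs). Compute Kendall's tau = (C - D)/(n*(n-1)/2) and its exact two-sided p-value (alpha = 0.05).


Step 1: Enumerate the 10 unordered pairs (i,j) with i<j and classify each by sign(x_j-x_i) * sign(y_j-y_i).
  (1,2):dx=+4,dy=-6->D; (1,3):dx=+1,dy=-1->D; (1,4):dx=+3,dy=+2->C; (1,5):dx=-1,dy=-4->C
  (2,3):dx=-3,dy=+5->D; (2,4):dx=-1,dy=+8->D; (2,5):dx=-5,dy=+2->D; (3,4):dx=+2,dy=+3->C
  (3,5):dx=-2,dy=-3->C; (4,5):dx=-4,dy=-6->C
Step 2: C = 5, D = 5, total pairs = 10.
Step 3: tau = (C - D)/(n(n-1)/2) = (5 - 5)/10 = 0.000000.
Step 4: Exact two-sided p-value (enumerate n! = 120 permutations of y under H0): p = 1.000000.
Step 5: alpha = 0.05. fail to reject H0.

tau_b = 0.0000 (C=5, D=5), p = 1.000000, fail to reject H0.


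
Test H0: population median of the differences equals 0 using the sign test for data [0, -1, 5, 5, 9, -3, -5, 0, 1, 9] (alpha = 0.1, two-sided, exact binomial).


Step 1: Discard zero differences. Original n = 10; n_eff = number of nonzero differences = 8.
Nonzero differences (with sign): -1, +5, +5, +9, -3, -5, +1, +9
Step 2: Count signs: positive = 5, negative = 3.
Step 3: Under H0: P(positive) = 0.5, so the number of positives S ~ Bin(8, 0.5).
Step 4: Two-sided exact p-value = sum of Bin(8,0.5) probabilities at or below the observed probability = 0.726562.
Step 5: alpha = 0.1. fail to reject H0.

n_eff = 8, pos = 5, neg = 3, p = 0.726562, fail to reject H0.


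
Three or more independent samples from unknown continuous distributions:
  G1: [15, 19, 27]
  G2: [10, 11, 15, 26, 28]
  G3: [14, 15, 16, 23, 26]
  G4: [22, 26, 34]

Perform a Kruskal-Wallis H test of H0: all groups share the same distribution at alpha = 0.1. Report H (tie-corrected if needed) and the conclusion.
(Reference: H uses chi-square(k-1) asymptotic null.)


Step 1: Combine all N = 16 observations and assign midranks.
sorted (value, group, rank): (10,G2,1), (11,G2,2), (14,G3,3), (15,G1,5), (15,G2,5), (15,G3,5), (16,G3,7), (19,G1,8), (22,G4,9), (23,G3,10), (26,G2,12), (26,G3,12), (26,G4,12), (27,G1,14), (28,G2,15), (34,G4,16)
Step 2: Sum ranks within each group.
R_1 = 27 (n_1 = 3)
R_2 = 35 (n_2 = 5)
R_3 = 37 (n_3 = 5)
R_4 = 37 (n_4 = 3)
Step 3: H = 12/(N(N+1)) * sum(R_i^2/n_i) - 3(N+1)
     = 12/(16*17) * (27^2/3 + 35^2/5 + 37^2/5 + 37^2/3) - 3*17
     = 0.044118 * 1218.13 - 51
     = 2.741176.
Step 4: Ties present; correction factor C = 1 - 48/(16^3 - 16) = 0.988235. Corrected H = 2.741176 / 0.988235 = 2.773810.
Step 5: Under H0, H ~ chi^2(3); p-value = 0.427830.
Step 6: alpha = 0.1. fail to reject H0.

H = 2.7738, df = 3, p = 0.427830, fail to reject H0.


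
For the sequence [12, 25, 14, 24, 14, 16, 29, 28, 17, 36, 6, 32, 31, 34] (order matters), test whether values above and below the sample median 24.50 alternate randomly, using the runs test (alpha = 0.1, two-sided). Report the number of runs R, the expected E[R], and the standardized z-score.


Step 1: Compute median = 24.50; label A = above, B = below.
Labels in order: BABBBBAABABAAA  (n_A = 7, n_B = 7)
Step 2: Count runs R = 8.
Step 3: Under H0 (random ordering), E[R] = 2*n_A*n_B/(n_A+n_B) + 1 = 2*7*7/14 + 1 = 8.0000.
        Var[R] = 2*n_A*n_B*(2*n_A*n_B - n_A - n_B) / ((n_A+n_B)^2 * (n_A+n_B-1)) = 8232/2548 = 3.2308.
        SD[R] = 1.7974.
Step 4: R = E[R], so z = 0 with no continuity correction.
Step 5: Two-sided p-value via normal approximation = 2*(1 - Phi(|z|)) = 1.000000.
Step 6: alpha = 0.1. fail to reject H0.

R = 8, z = 0.0000, p = 1.000000, fail to reject H0.


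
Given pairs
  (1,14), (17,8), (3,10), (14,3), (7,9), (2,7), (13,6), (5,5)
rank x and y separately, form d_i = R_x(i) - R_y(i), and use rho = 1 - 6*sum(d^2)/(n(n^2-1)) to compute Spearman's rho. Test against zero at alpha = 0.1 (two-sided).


Step 1: Rank x and y separately (midranks; no ties here).
rank(x): 1->1, 17->8, 3->3, 14->7, 7->5, 2->2, 13->6, 5->4
rank(y): 14->8, 8->5, 10->7, 3->1, 9->6, 7->4, 6->3, 5->2
Step 2: d_i = R_x(i) - R_y(i); compute d_i^2.
  (1-8)^2=49, (8-5)^2=9, (3-7)^2=16, (7-1)^2=36, (5-6)^2=1, (2-4)^2=4, (6-3)^2=9, (4-2)^2=4
sum(d^2) = 128.
Step 3: rho = 1 - 6*128 / (8*(8^2 - 1)) = 1 - 768/504 = -0.523810.
Step 4: Under H0, t = rho * sqrt((n-2)/(1-rho^2)) = -1.5062 ~ t(6).
Step 5: Two-sided p-value from the t-distribution with 6 df = 0.182721.
Step 6: alpha = 0.1. fail to reject H0.

rho = -0.5238, p = 0.182721, fail to reject H0 at alpha = 0.1.


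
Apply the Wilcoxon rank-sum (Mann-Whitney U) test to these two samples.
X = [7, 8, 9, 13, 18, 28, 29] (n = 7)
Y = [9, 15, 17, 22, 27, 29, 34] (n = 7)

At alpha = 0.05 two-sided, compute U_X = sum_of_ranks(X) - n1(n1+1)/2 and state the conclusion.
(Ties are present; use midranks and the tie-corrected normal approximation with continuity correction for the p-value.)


Step 1: Combine and sort all 14 observations; assign midranks.
sorted (value, group): (7,X), (8,X), (9,X), (9,Y), (13,X), (15,Y), (17,Y), (18,X), (22,Y), (27,Y), (28,X), (29,X), (29,Y), (34,Y)
ranks: 7->1, 8->2, 9->3.5, 9->3.5, 13->5, 15->6, 17->7, 18->8, 22->9, 27->10, 28->11, 29->12.5, 29->12.5, 34->14
Step 2: Rank sum for X: R1 = 1 + 2 + 3.5 + 5 + 8 + 11 + 12.5 = 43.
Step 3: U_X = R1 - n1(n1+1)/2 = 43 - 7*8/2 = 43 - 28 = 15.
       U_Y = n1*n2 - U_X = 49 - 15 = 34.
Step 4: Ties are present, so use the tie-corrected normal approximation (with continuity correction) for the p-value.
Step 5: p-value = 0.249110; compare to alpha = 0.05. fail to reject H0.

U_X = 15, p = 0.249110, fail to reject H0 at alpha = 0.05.


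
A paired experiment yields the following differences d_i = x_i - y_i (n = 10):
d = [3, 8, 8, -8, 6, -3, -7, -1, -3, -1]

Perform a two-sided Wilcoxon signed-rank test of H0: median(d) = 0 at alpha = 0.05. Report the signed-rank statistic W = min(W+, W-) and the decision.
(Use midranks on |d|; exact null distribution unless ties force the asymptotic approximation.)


Step 1: Drop any zero differences (none here) and take |d_i|.
|d| = [3, 8, 8, 8, 6, 3, 7, 1, 3, 1]
Step 2: Midrank |d_i| (ties get averaged ranks).
ranks: |3|->4, |8|->9, |8|->9, |8|->9, |6|->6, |3|->4, |7|->7, |1|->1.5, |3|->4, |1|->1.5
Step 3: Attach original signs; sum ranks with positive sign and with negative sign.
W+ = 4 + 9 + 9 + 6 = 28
W- = 9 + 4 + 7 + 1.5 + 4 + 1.5 = 27
(Check: W+ + W- = 55 should equal n(n+1)/2 = 55.)
Step 4: Test statistic W = min(W+, W-) = 27.
Step 5: Ties in |d|, so use the tie-corrected normal approximation.
        E[W] = n(n+1)/4 = 10*11/4 = 27.5.
        Tie groups: |d|=1 (t=2), |d|=3 (t=3), |d|=8 (t=3); sum(t^3 - t) = 54.
        Var[W] = n(n+1)(2n+1)/24 - sum(t^3-t)/48 = 2310/24 - 54/48 = 95.125.
        z = (W - E[W]) / sqrt(Var[W]) = (27 - 27.5) / 9.7532 = -0.0513.
        Two-sided p = 2*Phi(z) = 0.959114.
Step 6: alpha = 0.05. fail to reject H0.

W+ = 28, W- = 27, W = min = 27, p = 0.959114, fail to reject H0.


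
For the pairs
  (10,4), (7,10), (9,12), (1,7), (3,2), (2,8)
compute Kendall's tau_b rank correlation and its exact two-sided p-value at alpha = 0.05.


Step 1: Enumerate the 15 unordered pairs (i,j) with i<j and classify each by sign(x_j-x_i) * sign(y_j-y_i).
  (1,2):dx=-3,dy=+6->D; (1,3):dx=-1,dy=+8->D; (1,4):dx=-9,dy=+3->D; (1,5):dx=-7,dy=-2->C
  (1,6):dx=-8,dy=+4->D; (2,3):dx=+2,dy=+2->C; (2,4):dx=-6,dy=-3->C; (2,5):dx=-4,dy=-8->C
  (2,6):dx=-5,dy=-2->C; (3,4):dx=-8,dy=-5->C; (3,5):dx=-6,dy=-10->C; (3,6):dx=-7,dy=-4->C
  (4,5):dx=+2,dy=-5->D; (4,6):dx=+1,dy=+1->C; (5,6):dx=-1,dy=+6->D
Step 2: C = 9, D = 6, total pairs = 15.
Step 3: tau = (C - D)/(n(n-1)/2) = (9 - 6)/15 = 0.200000.
Step 4: Exact two-sided p-value (enumerate n! = 720 permutations of y under H0): p = 0.719444.
Step 5: alpha = 0.05. fail to reject H0.

tau_b = 0.2000 (C=9, D=6), p = 0.719444, fail to reject H0.


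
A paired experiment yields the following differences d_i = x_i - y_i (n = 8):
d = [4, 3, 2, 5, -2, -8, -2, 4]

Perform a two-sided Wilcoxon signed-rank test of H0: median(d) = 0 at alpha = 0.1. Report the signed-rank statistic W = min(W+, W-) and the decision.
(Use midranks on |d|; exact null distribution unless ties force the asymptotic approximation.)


Step 1: Drop any zero differences (none here) and take |d_i|.
|d| = [4, 3, 2, 5, 2, 8, 2, 4]
Step 2: Midrank |d_i| (ties get averaged ranks).
ranks: |4|->5.5, |3|->4, |2|->2, |5|->7, |2|->2, |8|->8, |2|->2, |4|->5.5
Step 3: Attach original signs; sum ranks with positive sign and with negative sign.
W+ = 5.5 + 4 + 2 + 7 + 5.5 = 24
W- = 2 + 8 + 2 = 12
(Check: W+ + W- = 36 should equal n(n+1)/2 = 36.)
Step 4: Test statistic W = min(W+, W-) = 12.
Step 5: Ties in |d|, so use the tie-corrected normal approximation.
        E[W] = n(n+1)/4 = 8*9/4 = 18.
        Tie groups: |d|=2 (t=3), |d|=4 (t=2); sum(t^3 - t) = 30.
        Var[W] = n(n+1)(2n+1)/24 - sum(t^3-t)/48 = 1224/24 - 30/48 = 50.375.
        z = (W - E[W]) / sqrt(Var[W]) = (12 - 18) / 7.0975 = -0.8454.
        Two-sided p = 2*Phi(z) = 0.397908.
Step 6: alpha = 0.1. fail to reject H0.

W+ = 24, W- = 12, W = min = 12, p = 0.397908, fail to reject H0.


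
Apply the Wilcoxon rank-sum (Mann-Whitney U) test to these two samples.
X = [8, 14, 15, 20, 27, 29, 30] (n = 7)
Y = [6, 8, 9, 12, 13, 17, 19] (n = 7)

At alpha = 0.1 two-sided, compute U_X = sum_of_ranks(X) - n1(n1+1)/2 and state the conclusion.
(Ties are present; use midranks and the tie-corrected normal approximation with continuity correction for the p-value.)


Step 1: Combine and sort all 14 observations; assign midranks.
sorted (value, group): (6,Y), (8,X), (8,Y), (9,Y), (12,Y), (13,Y), (14,X), (15,X), (17,Y), (19,Y), (20,X), (27,X), (29,X), (30,X)
ranks: 6->1, 8->2.5, 8->2.5, 9->4, 12->5, 13->6, 14->7, 15->8, 17->9, 19->10, 20->11, 27->12, 29->13, 30->14
Step 2: Rank sum for X: R1 = 2.5 + 7 + 8 + 11 + 12 + 13 + 14 = 67.5.
Step 3: U_X = R1 - n1(n1+1)/2 = 67.5 - 7*8/2 = 67.5 - 28 = 39.5.
       U_Y = n1*n2 - U_X = 49 - 39.5 = 9.5.
Step 4: Ties are present, so use the tie-corrected normal approximation (with continuity correction) for the p-value.
Step 5: p-value = 0.063627; compare to alpha = 0.1. reject H0.

U_X = 39.5, p = 0.063627, reject H0 at alpha = 0.1.


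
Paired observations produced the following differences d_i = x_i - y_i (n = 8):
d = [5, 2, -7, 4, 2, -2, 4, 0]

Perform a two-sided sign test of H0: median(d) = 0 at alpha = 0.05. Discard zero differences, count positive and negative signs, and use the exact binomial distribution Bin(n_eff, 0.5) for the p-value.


Step 1: Discard zero differences. Original n = 8; n_eff = number of nonzero differences = 7.
Nonzero differences (with sign): +5, +2, -7, +4, +2, -2, +4
Step 2: Count signs: positive = 5, negative = 2.
Step 3: Under H0: P(positive) = 0.5, so the number of positives S ~ Bin(7, 0.5).
Step 4: Two-sided exact p-value = sum of Bin(7,0.5) probabilities at or below the observed probability = 0.453125.
Step 5: alpha = 0.05. fail to reject H0.

n_eff = 7, pos = 5, neg = 2, p = 0.453125, fail to reject H0.


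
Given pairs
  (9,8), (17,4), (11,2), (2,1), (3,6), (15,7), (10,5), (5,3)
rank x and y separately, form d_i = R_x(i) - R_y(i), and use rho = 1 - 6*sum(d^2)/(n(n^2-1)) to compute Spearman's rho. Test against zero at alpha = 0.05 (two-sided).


Step 1: Rank x and y separately (midranks; no ties here).
rank(x): 9->4, 17->8, 11->6, 2->1, 3->2, 15->7, 10->5, 5->3
rank(y): 8->8, 4->4, 2->2, 1->1, 6->6, 7->7, 5->5, 3->3
Step 2: d_i = R_x(i) - R_y(i); compute d_i^2.
  (4-8)^2=16, (8-4)^2=16, (6-2)^2=16, (1-1)^2=0, (2-6)^2=16, (7-7)^2=0, (5-5)^2=0, (3-3)^2=0
sum(d^2) = 64.
Step 3: rho = 1 - 6*64 / (8*(8^2 - 1)) = 1 - 384/504 = 0.238095.
Step 4: Under H0, t = rho * sqrt((n-2)/(1-rho^2)) = 0.6005 ~ t(6).
Step 5: Two-sided p-value from the t-distribution with 6 df = 0.570156.
Step 6: alpha = 0.05. fail to reject H0.

rho = 0.2381, p = 0.570156, fail to reject H0 at alpha = 0.05.


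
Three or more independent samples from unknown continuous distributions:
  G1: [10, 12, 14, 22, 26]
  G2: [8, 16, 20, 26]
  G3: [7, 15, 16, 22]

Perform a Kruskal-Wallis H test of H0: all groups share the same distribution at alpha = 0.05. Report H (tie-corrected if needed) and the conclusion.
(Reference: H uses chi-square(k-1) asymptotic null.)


Step 1: Combine all N = 13 observations and assign midranks.
sorted (value, group, rank): (7,G3,1), (8,G2,2), (10,G1,3), (12,G1,4), (14,G1,5), (15,G3,6), (16,G2,7.5), (16,G3,7.5), (20,G2,9), (22,G1,10.5), (22,G3,10.5), (26,G1,12.5), (26,G2,12.5)
Step 2: Sum ranks within each group.
R_1 = 35 (n_1 = 5)
R_2 = 31 (n_2 = 4)
R_3 = 25 (n_3 = 4)
Step 3: H = 12/(N(N+1)) * sum(R_i^2/n_i) - 3(N+1)
     = 12/(13*14) * (35^2/5 + 31^2/4 + 25^2/4) - 3*14
     = 0.065934 * 641.5 - 42
     = 0.296703.
Step 4: Ties present; correction factor C = 1 - 18/(13^3 - 13) = 0.991758. Corrected H = 0.296703 / 0.991758 = 0.299169.
Step 5: Under H0, H ~ chi^2(2); p-value = 0.861066.
Step 6: alpha = 0.05. fail to reject H0.

H = 0.2992, df = 2, p = 0.861066, fail to reject H0.


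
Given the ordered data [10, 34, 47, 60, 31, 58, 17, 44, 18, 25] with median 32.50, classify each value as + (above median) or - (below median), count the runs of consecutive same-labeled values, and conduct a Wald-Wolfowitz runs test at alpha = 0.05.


Step 1: Compute median = 32.50; label A = above, B = below.
Labels in order: BAAABABABB  (n_A = 5, n_B = 5)
Step 2: Count runs R = 7.
Step 3: Under H0 (random ordering), E[R] = 2*n_A*n_B/(n_A+n_B) + 1 = 2*5*5/10 + 1 = 6.0000.
        Var[R] = 2*n_A*n_B*(2*n_A*n_B - n_A - n_B) / ((n_A+n_B)^2 * (n_A+n_B-1)) = 2000/900 = 2.2222.
        SD[R] = 1.4907.
Step 4: Continuity-corrected z = (R - 0.5 - E[R]) / SD[R] = (7 - 0.5 - 6.0000) / 1.4907 = 0.3354.
Step 5: Two-sided p-value via normal approximation = 2*(1 - Phi(|z|)) = 0.737316.
Step 6: alpha = 0.05. fail to reject H0.

R = 7, z = 0.3354, p = 0.737316, fail to reject H0.


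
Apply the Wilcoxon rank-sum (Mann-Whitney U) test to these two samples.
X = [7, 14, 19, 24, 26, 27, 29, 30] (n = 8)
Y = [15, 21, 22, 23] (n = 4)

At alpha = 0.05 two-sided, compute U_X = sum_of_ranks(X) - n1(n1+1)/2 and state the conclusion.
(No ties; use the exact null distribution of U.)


Step 1: Combine and sort all 12 observations; assign midranks.
sorted (value, group): (7,X), (14,X), (15,Y), (19,X), (21,Y), (22,Y), (23,Y), (24,X), (26,X), (27,X), (29,X), (30,X)
ranks: 7->1, 14->2, 15->3, 19->4, 21->5, 22->6, 23->7, 24->8, 26->9, 27->10, 29->11, 30->12
Step 2: Rank sum for X: R1 = 1 + 2 + 4 + 8 + 9 + 10 + 11 + 12 = 57.
Step 3: U_X = R1 - n1(n1+1)/2 = 57 - 8*9/2 = 57 - 36 = 21.
       U_Y = n1*n2 - U_X = 32 - 21 = 11.
Step 4: No ties, so the exact null distribution of U (based on enumerating the C(12,8) = 495 equally likely rank assignments) gives the two-sided p-value.
Step 5: p-value = 0.460606; compare to alpha = 0.05. fail to reject H0.

U_X = 21, p = 0.460606, fail to reject H0 at alpha = 0.05.


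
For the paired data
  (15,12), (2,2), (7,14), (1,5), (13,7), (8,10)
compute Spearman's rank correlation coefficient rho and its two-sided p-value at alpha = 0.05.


Step 1: Rank x and y separately (midranks; no ties here).
rank(x): 15->6, 2->2, 7->3, 1->1, 13->5, 8->4
rank(y): 12->5, 2->1, 14->6, 5->2, 7->3, 10->4
Step 2: d_i = R_x(i) - R_y(i); compute d_i^2.
  (6-5)^2=1, (2-1)^2=1, (3-6)^2=9, (1-2)^2=1, (5-3)^2=4, (4-4)^2=0
sum(d^2) = 16.
Step 3: rho = 1 - 6*16 / (6*(6^2 - 1)) = 1 - 96/210 = 0.542857.
Step 4: Under H0, t = rho * sqrt((n-2)/(1-rho^2)) = 1.2928 ~ t(4).
Step 5: Two-sided p-value from the t-distribution with 4 df = 0.265703.
Step 6: alpha = 0.05. fail to reject H0.

rho = 0.5429, p = 0.265703, fail to reject H0 at alpha = 0.05.


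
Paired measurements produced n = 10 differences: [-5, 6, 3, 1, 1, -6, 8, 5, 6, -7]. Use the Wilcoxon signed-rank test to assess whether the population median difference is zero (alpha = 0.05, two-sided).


Step 1: Drop any zero differences (none here) and take |d_i|.
|d| = [5, 6, 3, 1, 1, 6, 8, 5, 6, 7]
Step 2: Midrank |d_i| (ties get averaged ranks).
ranks: |5|->4.5, |6|->7, |3|->3, |1|->1.5, |1|->1.5, |6|->7, |8|->10, |5|->4.5, |6|->7, |7|->9
Step 3: Attach original signs; sum ranks with positive sign and with negative sign.
W+ = 7 + 3 + 1.5 + 1.5 + 10 + 4.5 + 7 = 34.5
W- = 4.5 + 7 + 9 = 20.5
(Check: W+ + W- = 55 should equal n(n+1)/2 = 55.)
Step 4: Test statistic W = min(W+, W-) = 20.5.
Step 5: Ties in |d|, so use the tie-corrected normal approximation.
        E[W] = n(n+1)/4 = 10*11/4 = 27.5.
        Tie groups: |d|=1 (t=2), |d|=5 (t=2), |d|=6 (t=3); sum(t^3 - t) = 36.
        Var[W] = n(n+1)(2n+1)/24 - sum(t^3-t)/48 = 2310/24 - 36/48 = 95.5.
        z = (W - E[W]) / sqrt(Var[W]) = (20.5 - 27.5) / 9.7724 = -0.7163.
        Two-sided p = 2*Phi(z) = 0.473805.
Step 6: alpha = 0.05. fail to reject H0.

W+ = 34.5, W- = 20.5, W = min = 20.5, p = 0.473805, fail to reject H0.


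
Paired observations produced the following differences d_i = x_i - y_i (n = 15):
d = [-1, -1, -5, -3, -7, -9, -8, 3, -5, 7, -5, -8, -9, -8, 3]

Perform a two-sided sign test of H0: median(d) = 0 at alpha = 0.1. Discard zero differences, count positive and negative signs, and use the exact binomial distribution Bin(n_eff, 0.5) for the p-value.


Step 1: Discard zero differences. Original n = 15; n_eff = number of nonzero differences = 15.
Nonzero differences (with sign): -1, -1, -5, -3, -7, -9, -8, +3, -5, +7, -5, -8, -9, -8, +3
Step 2: Count signs: positive = 3, negative = 12.
Step 3: Under H0: P(positive) = 0.5, so the number of positives S ~ Bin(15, 0.5).
Step 4: Two-sided exact p-value = sum of Bin(15,0.5) probabilities at or below the observed probability = 0.035156.
Step 5: alpha = 0.1. reject H0.

n_eff = 15, pos = 3, neg = 12, p = 0.035156, reject H0.


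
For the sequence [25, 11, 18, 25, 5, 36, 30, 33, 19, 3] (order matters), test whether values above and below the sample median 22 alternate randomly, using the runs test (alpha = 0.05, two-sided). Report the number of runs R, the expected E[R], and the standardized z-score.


Step 1: Compute median = 22; label A = above, B = below.
Labels in order: ABBABAAABB  (n_A = 5, n_B = 5)
Step 2: Count runs R = 6.
Step 3: Under H0 (random ordering), E[R] = 2*n_A*n_B/(n_A+n_B) + 1 = 2*5*5/10 + 1 = 6.0000.
        Var[R] = 2*n_A*n_B*(2*n_A*n_B - n_A - n_B) / ((n_A+n_B)^2 * (n_A+n_B-1)) = 2000/900 = 2.2222.
        SD[R] = 1.4907.
Step 4: R = E[R], so z = 0 with no continuity correction.
Step 5: Two-sided p-value via normal approximation = 2*(1 - Phi(|z|)) = 1.000000.
Step 6: alpha = 0.05. fail to reject H0.

R = 6, z = 0.0000, p = 1.000000, fail to reject H0.


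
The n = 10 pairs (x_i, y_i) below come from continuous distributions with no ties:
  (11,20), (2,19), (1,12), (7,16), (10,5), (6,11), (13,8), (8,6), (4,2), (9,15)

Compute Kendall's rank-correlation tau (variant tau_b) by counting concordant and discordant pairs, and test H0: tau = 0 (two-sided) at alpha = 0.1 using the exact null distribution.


Step 1: Enumerate the 45 unordered pairs (i,j) with i<j and classify each by sign(x_j-x_i) * sign(y_j-y_i).
  (1,2):dx=-9,dy=-1->C; (1,3):dx=-10,dy=-8->C; (1,4):dx=-4,dy=-4->C; (1,5):dx=-1,dy=-15->C
  (1,6):dx=-5,dy=-9->C; (1,7):dx=+2,dy=-12->D; (1,8):dx=-3,dy=-14->C; (1,9):dx=-7,dy=-18->C
  (1,10):dx=-2,dy=-5->C; (2,3):dx=-1,dy=-7->C; (2,4):dx=+5,dy=-3->D; (2,5):dx=+8,dy=-14->D
  (2,6):dx=+4,dy=-8->D; (2,7):dx=+11,dy=-11->D; (2,8):dx=+6,dy=-13->D; (2,9):dx=+2,dy=-17->D
  (2,10):dx=+7,dy=-4->D; (3,4):dx=+6,dy=+4->C; (3,5):dx=+9,dy=-7->D; (3,6):dx=+5,dy=-1->D
  (3,7):dx=+12,dy=-4->D; (3,8):dx=+7,dy=-6->D; (3,9):dx=+3,dy=-10->D; (3,10):dx=+8,dy=+3->C
  (4,5):dx=+3,dy=-11->D; (4,6):dx=-1,dy=-5->C; (4,7):dx=+6,dy=-8->D; (4,8):dx=+1,dy=-10->D
  (4,9):dx=-3,dy=-14->C; (4,10):dx=+2,dy=-1->D; (5,6):dx=-4,dy=+6->D; (5,7):dx=+3,dy=+3->C
  (5,8):dx=-2,dy=+1->D; (5,9):dx=-6,dy=-3->C; (5,10):dx=-1,dy=+10->D; (6,7):dx=+7,dy=-3->D
  (6,8):dx=+2,dy=-5->D; (6,9):dx=-2,dy=-9->C; (6,10):dx=+3,dy=+4->C; (7,8):dx=-5,dy=-2->C
  (7,9):dx=-9,dy=-6->C; (7,10):dx=-4,dy=+7->D; (8,9):dx=-4,dy=-4->C; (8,10):dx=+1,dy=+9->C
  (9,10):dx=+5,dy=+13->C
Step 2: C = 22, D = 23, total pairs = 45.
Step 3: tau = (C - D)/(n(n-1)/2) = (22 - 23)/45 = -0.022222.
Step 4: Exact two-sided p-value (enumerate n! = 3628800 permutations of y under H0): p = 1.000000.
Step 5: alpha = 0.1. fail to reject H0.

tau_b = -0.0222 (C=22, D=23), p = 1.000000, fail to reject H0.


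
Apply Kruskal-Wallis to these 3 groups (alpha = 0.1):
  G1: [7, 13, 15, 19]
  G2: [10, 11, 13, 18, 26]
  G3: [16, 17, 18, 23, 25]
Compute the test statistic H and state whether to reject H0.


Step 1: Combine all N = 14 observations and assign midranks.
sorted (value, group, rank): (7,G1,1), (10,G2,2), (11,G2,3), (13,G1,4.5), (13,G2,4.5), (15,G1,6), (16,G3,7), (17,G3,8), (18,G2,9.5), (18,G3,9.5), (19,G1,11), (23,G3,12), (25,G3,13), (26,G2,14)
Step 2: Sum ranks within each group.
R_1 = 22.5 (n_1 = 4)
R_2 = 33 (n_2 = 5)
R_3 = 49.5 (n_3 = 5)
Step 3: H = 12/(N(N+1)) * sum(R_i^2/n_i) - 3(N+1)
     = 12/(14*15) * (22.5^2/4 + 33^2/5 + 49.5^2/5) - 3*15
     = 0.057143 * 834.413 - 45
     = 2.680714.
Step 4: Ties present; correction factor C = 1 - 12/(14^3 - 14) = 0.995604. Corrected H = 2.680714 / 0.995604 = 2.692550.
Step 5: Under H0, H ~ chi^2(2); p-value = 0.260208.
Step 6: alpha = 0.1. fail to reject H0.

H = 2.6925, df = 2, p = 0.260208, fail to reject H0.


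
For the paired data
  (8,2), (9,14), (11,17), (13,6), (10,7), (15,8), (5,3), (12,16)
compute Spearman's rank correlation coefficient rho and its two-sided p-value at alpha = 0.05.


Step 1: Rank x and y separately (midranks; no ties here).
rank(x): 8->2, 9->3, 11->5, 13->7, 10->4, 15->8, 5->1, 12->6
rank(y): 2->1, 14->6, 17->8, 6->3, 7->4, 8->5, 3->2, 16->7
Step 2: d_i = R_x(i) - R_y(i); compute d_i^2.
  (2-1)^2=1, (3-6)^2=9, (5-8)^2=9, (7-3)^2=16, (4-4)^2=0, (8-5)^2=9, (1-2)^2=1, (6-7)^2=1
sum(d^2) = 46.
Step 3: rho = 1 - 6*46 / (8*(8^2 - 1)) = 1 - 276/504 = 0.452381.
Step 4: Under H0, t = rho * sqrt((n-2)/(1-rho^2)) = 1.2425 ~ t(6).
Step 5: Two-sided p-value from the t-distribution with 6 df = 0.260405.
Step 6: alpha = 0.05. fail to reject H0.

rho = 0.4524, p = 0.260405, fail to reject H0 at alpha = 0.05.


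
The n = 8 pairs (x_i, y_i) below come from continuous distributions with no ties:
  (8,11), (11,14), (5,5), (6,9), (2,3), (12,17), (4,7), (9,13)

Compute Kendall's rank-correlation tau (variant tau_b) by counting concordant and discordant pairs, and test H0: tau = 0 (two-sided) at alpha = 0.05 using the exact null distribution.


Step 1: Enumerate the 28 unordered pairs (i,j) with i<j and classify each by sign(x_j-x_i) * sign(y_j-y_i).
  (1,2):dx=+3,dy=+3->C; (1,3):dx=-3,dy=-6->C; (1,4):dx=-2,dy=-2->C; (1,5):dx=-6,dy=-8->C
  (1,6):dx=+4,dy=+6->C; (1,7):dx=-4,dy=-4->C; (1,8):dx=+1,dy=+2->C; (2,3):dx=-6,dy=-9->C
  (2,4):dx=-5,dy=-5->C; (2,5):dx=-9,dy=-11->C; (2,6):dx=+1,dy=+3->C; (2,7):dx=-7,dy=-7->C
  (2,8):dx=-2,dy=-1->C; (3,4):dx=+1,dy=+4->C; (3,5):dx=-3,dy=-2->C; (3,6):dx=+7,dy=+12->C
  (3,7):dx=-1,dy=+2->D; (3,8):dx=+4,dy=+8->C; (4,5):dx=-4,dy=-6->C; (4,6):dx=+6,dy=+8->C
  (4,7):dx=-2,dy=-2->C; (4,8):dx=+3,dy=+4->C; (5,6):dx=+10,dy=+14->C; (5,7):dx=+2,dy=+4->C
  (5,8):dx=+7,dy=+10->C; (6,7):dx=-8,dy=-10->C; (6,8):dx=-3,dy=-4->C; (7,8):dx=+5,dy=+6->C
Step 2: C = 27, D = 1, total pairs = 28.
Step 3: tau = (C - D)/(n(n-1)/2) = (27 - 1)/28 = 0.928571.
Step 4: Exact two-sided p-value (enumerate n! = 40320 permutations of y under H0): p = 0.000397.
Step 5: alpha = 0.05. reject H0.

tau_b = 0.9286 (C=27, D=1), p = 0.000397, reject H0.


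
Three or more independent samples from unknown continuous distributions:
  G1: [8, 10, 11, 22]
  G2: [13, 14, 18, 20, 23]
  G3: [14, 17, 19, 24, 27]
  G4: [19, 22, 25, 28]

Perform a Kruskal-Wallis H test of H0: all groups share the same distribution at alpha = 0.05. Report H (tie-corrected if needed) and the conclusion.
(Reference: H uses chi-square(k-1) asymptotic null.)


Step 1: Combine all N = 18 observations and assign midranks.
sorted (value, group, rank): (8,G1,1), (10,G1,2), (11,G1,3), (13,G2,4), (14,G2,5.5), (14,G3,5.5), (17,G3,7), (18,G2,8), (19,G3,9.5), (19,G4,9.5), (20,G2,11), (22,G1,12.5), (22,G4,12.5), (23,G2,14), (24,G3,15), (25,G4,16), (27,G3,17), (28,G4,18)
Step 2: Sum ranks within each group.
R_1 = 18.5 (n_1 = 4)
R_2 = 42.5 (n_2 = 5)
R_3 = 54 (n_3 = 5)
R_4 = 56 (n_4 = 4)
Step 3: H = 12/(N(N+1)) * sum(R_i^2/n_i) - 3(N+1)
     = 12/(18*19) * (18.5^2/4 + 42.5^2/5 + 54^2/5 + 56^2/4) - 3*19
     = 0.035088 * 1814.01 - 57
     = 6.649561.
Step 4: Ties present; correction factor C = 1 - 18/(18^3 - 18) = 0.996904. Corrected H = 6.649561 / 0.996904 = 6.670212.
Step 5: Under H0, H ~ chi^2(3); p-value = 0.083186.
Step 6: alpha = 0.05. fail to reject H0.

H = 6.6702, df = 3, p = 0.083186, fail to reject H0.


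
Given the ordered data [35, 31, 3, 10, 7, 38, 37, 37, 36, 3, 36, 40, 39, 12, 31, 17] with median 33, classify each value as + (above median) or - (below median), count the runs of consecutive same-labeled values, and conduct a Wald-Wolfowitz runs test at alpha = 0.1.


Step 1: Compute median = 33; label A = above, B = below.
Labels in order: ABBBBAAAABAAABBB  (n_A = 8, n_B = 8)
Step 2: Count runs R = 6.
Step 3: Under H0 (random ordering), E[R] = 2*n_A*n_B/(n_A+n_B) + 1 = 2*8*8/16 + 1 = 9.0000.
        Var[R] = 2*n_A*n_B*(2*n_A*n_B - n_A - n_B) / ((n_A+n_B)^2 * (n_A+n_B-1)) = 14336/3840 = 3.7333.
        SD[R] = 1.9322.
Step 4: Continuity-corrected z = (R + 0.5 - E[R]) / SD[R] = (6 + 0.5 - 9.0000) / 1.9322 = -1.2939.
Step 5: Two-sided p-value via normal approximation = 2*(1 - Phi(|z|)) = 0.195709.
Step 6: alpha = 0.1. fail to reject H0.

R = 6, z = -1.2939, p = 0.195709, fail to reject H0.


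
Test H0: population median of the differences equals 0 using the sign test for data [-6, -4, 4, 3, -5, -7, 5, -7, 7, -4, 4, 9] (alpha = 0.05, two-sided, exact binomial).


Step 1: Discard zero differences. Original n = 12; n_eff = number of nonzero differences = 12.
Nonzero differences (with sign): -6, -4, +4, +3, -5, -7, +5, -7, +7, -4, +4, +9
Step 2: Count signs: positive = 6, negative = 6.
Step 3: Under H0: P(positive) = 0.5, so the number of positives S ~ Bin(12, 0.5).
Step 4: Two-sided exact p-value = sum of Bin(12,0.5) probabilities at or below the observed probability = 1.000000.
Step 5: alpha = 0.05. fail to reject H0.

n_eff = 12, pos = 6, neg = 6, p = 1.000000, fail to reject H0.
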